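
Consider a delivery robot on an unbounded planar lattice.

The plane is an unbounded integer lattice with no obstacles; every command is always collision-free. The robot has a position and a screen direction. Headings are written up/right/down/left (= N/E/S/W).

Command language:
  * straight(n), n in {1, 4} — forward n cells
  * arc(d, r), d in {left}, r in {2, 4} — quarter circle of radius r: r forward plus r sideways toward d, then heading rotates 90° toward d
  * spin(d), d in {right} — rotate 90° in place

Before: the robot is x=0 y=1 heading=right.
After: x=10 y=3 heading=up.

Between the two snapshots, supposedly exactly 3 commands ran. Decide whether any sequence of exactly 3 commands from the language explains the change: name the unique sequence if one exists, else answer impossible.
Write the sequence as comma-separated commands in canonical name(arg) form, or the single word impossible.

straight(4), straight(4), arc(left, 2)

key: order matters: swapping straight(4) and arc(left, 2) lands elsewhere
start: x=0 y=1 heading=right
t=1 straight(4) ⇒ x=4 y=1 heading=right
t=2 straight(4) ⇒ x=8 y=1 heading=right
t=3 arc(left, 2) ⇒ x=10 y=3 heading=up
no rival 3-sequence matches.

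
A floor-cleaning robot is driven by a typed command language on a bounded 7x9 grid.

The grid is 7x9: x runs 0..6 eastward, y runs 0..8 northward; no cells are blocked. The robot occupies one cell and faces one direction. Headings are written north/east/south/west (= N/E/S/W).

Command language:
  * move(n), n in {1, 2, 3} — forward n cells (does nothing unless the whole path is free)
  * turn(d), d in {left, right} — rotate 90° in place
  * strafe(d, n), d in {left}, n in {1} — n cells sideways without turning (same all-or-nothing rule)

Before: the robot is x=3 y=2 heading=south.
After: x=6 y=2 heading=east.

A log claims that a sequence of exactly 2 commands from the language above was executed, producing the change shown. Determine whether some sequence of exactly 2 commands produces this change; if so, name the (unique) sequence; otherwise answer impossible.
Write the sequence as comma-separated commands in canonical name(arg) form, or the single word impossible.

key: cell and facing (now E) both changed — the 2 commands mix motion and turning
from: x=3 y=2 heading=south
t=1 turn(left) ⇒ x=3 y=2 heading=east
t=2 move(3) ⇒ x=6 y=2 heading=east
all 36 alternatives checked — unique.

turn(left), move(3)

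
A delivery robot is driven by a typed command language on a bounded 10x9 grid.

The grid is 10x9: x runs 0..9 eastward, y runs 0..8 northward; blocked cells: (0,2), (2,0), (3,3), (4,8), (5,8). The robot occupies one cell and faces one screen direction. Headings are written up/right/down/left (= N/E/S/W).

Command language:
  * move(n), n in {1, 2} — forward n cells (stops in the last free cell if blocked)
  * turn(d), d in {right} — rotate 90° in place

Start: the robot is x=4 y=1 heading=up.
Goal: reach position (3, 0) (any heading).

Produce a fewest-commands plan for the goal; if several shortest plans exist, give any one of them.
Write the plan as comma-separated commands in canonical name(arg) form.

turn(right), turn(right), move(1), turn(right), move(1)

start: x=4 y=1 heading=up
[1] after turn(right): x=4 y=1 heading=right
[2] after turn(right): x=4 y=1 heading=down
[3] after move(1): x=4 y=0 heading=down
[4] after turn(right): x=4 y=0 heading=left
[5] after move(1): x=3 y=0 heading=left
minimal: 5 command(s), checked below 5.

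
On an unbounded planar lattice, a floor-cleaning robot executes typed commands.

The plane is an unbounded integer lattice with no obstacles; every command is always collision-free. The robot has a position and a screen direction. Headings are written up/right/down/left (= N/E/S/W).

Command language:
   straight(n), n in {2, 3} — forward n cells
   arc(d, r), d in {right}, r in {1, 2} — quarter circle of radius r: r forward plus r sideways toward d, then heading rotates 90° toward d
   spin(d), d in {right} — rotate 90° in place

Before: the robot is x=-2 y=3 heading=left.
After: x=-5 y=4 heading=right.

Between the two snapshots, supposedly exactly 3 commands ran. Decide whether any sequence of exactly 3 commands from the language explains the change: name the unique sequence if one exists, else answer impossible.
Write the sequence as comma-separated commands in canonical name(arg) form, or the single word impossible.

key: cell and facing (now E) both changed — the 3 commands mix motion and turning
begin: x=-2 y=3 heading=left
[1] after straight(2): x=-4 y=3 heading=left
[2] after arc(right, 1): x=-5 y=4 heading=up
[3] after spin(right): x=-5 y=4 heading=right
no other 3-command option fits: unique.

straight(2), arc(right, 1), spin(right)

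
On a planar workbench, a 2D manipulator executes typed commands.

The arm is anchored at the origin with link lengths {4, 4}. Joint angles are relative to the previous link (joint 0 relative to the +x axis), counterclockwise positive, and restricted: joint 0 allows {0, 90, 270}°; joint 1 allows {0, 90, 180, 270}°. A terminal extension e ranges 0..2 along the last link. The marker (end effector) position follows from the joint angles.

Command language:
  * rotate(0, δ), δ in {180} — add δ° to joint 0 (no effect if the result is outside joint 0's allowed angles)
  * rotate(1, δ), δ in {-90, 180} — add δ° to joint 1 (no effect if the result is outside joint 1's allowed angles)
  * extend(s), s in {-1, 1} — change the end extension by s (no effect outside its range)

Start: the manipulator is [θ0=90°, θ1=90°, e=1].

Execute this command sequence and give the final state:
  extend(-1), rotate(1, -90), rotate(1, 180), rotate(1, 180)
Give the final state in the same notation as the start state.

initial: [θ0=90°, θ1=90°, e=1]
t=1 extend(-1) ⇒ [θ0=90°, θ1=90°, e=0]
t=2 rotate(1, -90) ⇒ [θ0=90°, θ1=0°, e=0]
t=3 rotate(1, 180) ⇒ [θ0=90°, θ1=180°, e=0]
t=4 rotate(1, 180) ⇒ [θ0=90°, θ1=0°, e=0]

[θ0=90°, θ1=0°, e=0]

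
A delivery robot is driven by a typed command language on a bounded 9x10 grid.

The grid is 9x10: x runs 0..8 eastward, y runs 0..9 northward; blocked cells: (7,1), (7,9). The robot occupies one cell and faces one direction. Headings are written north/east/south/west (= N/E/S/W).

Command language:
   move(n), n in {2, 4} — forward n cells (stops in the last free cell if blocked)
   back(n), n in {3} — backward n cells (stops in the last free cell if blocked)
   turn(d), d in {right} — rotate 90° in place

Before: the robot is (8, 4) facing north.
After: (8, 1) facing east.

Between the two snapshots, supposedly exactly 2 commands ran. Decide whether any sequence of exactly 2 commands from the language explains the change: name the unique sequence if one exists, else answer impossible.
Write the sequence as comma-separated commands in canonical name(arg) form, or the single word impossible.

key: cell and facing (now E) both changed — the 2 commands mix motion and turning
initial: (8, 4) facing north
step 1 (back(3)): (8, 1) facing north
step 2 (turn(right)): (8, 1) facing east
all 16 alternatives checked — unique.

back(3), turn(right)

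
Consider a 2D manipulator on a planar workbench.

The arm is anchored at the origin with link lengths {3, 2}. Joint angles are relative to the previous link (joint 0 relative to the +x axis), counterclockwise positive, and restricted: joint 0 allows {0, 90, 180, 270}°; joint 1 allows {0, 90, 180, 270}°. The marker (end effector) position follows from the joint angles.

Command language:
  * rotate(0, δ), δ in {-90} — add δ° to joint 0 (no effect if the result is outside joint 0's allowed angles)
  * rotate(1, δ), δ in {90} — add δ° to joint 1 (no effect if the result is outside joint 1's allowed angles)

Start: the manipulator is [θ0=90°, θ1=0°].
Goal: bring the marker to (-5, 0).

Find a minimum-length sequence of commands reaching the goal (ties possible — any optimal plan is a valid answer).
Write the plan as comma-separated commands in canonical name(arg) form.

t0: [θ0=90°, θ1=0°]
step 1 (rotate(0, -90)): [θ0=0°, θ1=0°]
step 2 (rotate(0, -90)): [θ0=270°, θ1=0°]
step 3 (rotate(0, -90)): [θ0=180°, θ1=0°]
minimal: 3 command(s), checked below 3.

rotate(0, -90), rotate(0, -90), rotate(0, -90)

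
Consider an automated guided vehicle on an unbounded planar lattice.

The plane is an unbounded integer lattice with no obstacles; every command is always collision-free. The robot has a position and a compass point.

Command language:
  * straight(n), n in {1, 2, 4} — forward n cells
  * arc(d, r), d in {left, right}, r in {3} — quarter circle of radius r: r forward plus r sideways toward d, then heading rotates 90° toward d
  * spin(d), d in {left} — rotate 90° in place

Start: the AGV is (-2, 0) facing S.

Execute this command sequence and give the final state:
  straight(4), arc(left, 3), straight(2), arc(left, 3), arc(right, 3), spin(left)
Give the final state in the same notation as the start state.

initial: (-2, 0) facing S
1. straight(4) → (-2, -4) facing S
2. arc(left, 3) → (1, -7) facing E
3. straight(2) → (3, -7) facing E
4. arc(left, 3) → (6, -4) facing N
5. arc(right, 3) → (9, -1) facing E
6. spin(left) → (9, -1) facing N

(9, -1) facing N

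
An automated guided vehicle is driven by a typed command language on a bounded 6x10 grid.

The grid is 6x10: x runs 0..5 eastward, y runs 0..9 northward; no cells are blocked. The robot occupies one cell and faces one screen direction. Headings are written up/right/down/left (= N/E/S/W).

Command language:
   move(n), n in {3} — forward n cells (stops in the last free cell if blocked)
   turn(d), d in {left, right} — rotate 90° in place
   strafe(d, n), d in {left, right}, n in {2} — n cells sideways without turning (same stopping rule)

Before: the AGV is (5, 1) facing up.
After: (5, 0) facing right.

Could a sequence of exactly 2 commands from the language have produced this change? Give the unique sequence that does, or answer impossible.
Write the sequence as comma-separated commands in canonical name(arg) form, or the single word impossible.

key: position moved to (5,0) AND the heading swung to E — translation plus rotation needed
start: (5, 1) facing up
t=1 turn(right) ⇒ (5, 1) facing right
t=2 strafe(right, 2) ⇒ (5, 0) facing right
uniquely the one of 25 2-step routes that fits.

turn(right), strafe(right, 2)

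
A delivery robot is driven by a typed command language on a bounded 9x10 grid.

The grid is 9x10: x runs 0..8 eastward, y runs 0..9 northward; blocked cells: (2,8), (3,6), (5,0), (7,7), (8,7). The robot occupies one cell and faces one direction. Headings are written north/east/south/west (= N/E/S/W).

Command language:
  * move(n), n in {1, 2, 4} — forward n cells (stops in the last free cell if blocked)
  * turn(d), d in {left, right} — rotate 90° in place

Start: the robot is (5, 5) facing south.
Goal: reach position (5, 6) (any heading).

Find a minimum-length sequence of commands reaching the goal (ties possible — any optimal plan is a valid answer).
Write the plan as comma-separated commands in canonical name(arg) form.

turn(left), turn(left), move(1)

t0: (5, 5) facing south
1. turn(left) → (5, 5) facing east
2. turn(left) → (5, 5) facing north
3. move(1) → (5, 6) facing north
nothing shorter than 3 reaches the goal.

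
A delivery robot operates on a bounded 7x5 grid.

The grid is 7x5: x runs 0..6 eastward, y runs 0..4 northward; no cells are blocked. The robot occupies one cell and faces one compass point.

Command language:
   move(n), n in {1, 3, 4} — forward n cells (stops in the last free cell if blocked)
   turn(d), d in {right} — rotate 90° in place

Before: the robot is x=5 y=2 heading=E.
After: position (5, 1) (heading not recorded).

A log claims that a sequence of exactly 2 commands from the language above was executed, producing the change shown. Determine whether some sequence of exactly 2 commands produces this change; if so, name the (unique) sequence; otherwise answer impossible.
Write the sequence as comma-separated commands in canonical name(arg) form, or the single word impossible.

key: running move(1) before turn(right) would end elsewhere — order is forced
start: x=5 y=2 heading=E
t=1 turn(right) ⇒ x=5 y=2 heading=S
t=2 move(1) ⇒ x=5 y=1 heading=S
all 16 alternatives checked — unique.

turn(right), move(1)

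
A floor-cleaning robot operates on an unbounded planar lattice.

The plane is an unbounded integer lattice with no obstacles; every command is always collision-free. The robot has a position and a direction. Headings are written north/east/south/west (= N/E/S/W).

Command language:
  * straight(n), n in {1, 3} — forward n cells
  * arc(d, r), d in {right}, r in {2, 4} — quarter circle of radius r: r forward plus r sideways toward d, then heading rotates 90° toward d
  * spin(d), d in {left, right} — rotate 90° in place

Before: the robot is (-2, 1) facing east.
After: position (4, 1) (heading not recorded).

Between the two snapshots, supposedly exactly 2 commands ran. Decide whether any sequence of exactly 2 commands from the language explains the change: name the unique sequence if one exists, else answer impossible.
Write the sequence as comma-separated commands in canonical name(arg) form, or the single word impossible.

straight(3), straight(3)

begin: (-2, 1) facing east
t=1 straight(3) ⇒ (1, 1) facing east
t=2 straight(3) ⇒ (4, 1) facing east
all 36 alternatives checked — unique.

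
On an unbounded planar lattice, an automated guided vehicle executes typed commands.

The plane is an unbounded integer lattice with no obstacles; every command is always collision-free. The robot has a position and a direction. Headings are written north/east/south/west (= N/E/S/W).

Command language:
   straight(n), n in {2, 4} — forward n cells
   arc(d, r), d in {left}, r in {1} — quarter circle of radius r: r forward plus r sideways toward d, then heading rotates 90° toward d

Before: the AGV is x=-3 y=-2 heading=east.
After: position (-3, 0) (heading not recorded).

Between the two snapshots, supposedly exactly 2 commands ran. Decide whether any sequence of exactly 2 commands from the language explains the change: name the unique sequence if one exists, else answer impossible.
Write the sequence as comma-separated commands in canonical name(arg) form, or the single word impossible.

initial: x=-3 y=-2 heading=east
[1] after arc(left, 1): x=-2 y=-1 heading=north
[2] after arc(left, 1): x=-3 y=0 heading=west
no other 2-command option fits: unique.

arc(left, 1), arc(left, 1)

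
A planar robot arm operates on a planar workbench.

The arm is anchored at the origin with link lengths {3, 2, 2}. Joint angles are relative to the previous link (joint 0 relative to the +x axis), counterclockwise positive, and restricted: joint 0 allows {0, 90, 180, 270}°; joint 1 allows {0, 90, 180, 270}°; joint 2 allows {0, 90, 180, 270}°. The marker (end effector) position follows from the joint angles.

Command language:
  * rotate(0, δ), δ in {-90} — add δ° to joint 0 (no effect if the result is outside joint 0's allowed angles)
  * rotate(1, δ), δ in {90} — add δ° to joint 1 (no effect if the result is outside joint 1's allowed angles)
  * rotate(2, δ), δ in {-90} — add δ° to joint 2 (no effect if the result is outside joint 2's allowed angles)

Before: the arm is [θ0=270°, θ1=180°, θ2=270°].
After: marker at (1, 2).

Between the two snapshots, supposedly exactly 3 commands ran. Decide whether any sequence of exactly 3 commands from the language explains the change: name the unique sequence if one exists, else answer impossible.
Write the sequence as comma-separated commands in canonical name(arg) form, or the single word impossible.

rotate(0, -90), rotate(0, -90), rotate(0, -90)

t0: [θ0=270°, θ1=180°, θ2=270°]
1. rotate(0, -90) → [θ0=180°, θ1=180°, θ2=270°]
2. rotate(0, -90) → [θ0=90°, θ1=180°, θ2=270°]
3. rotate(0, -90) → [θ0=0°, θ1=180°, θ2=270°]
no rival 3-sequence matches.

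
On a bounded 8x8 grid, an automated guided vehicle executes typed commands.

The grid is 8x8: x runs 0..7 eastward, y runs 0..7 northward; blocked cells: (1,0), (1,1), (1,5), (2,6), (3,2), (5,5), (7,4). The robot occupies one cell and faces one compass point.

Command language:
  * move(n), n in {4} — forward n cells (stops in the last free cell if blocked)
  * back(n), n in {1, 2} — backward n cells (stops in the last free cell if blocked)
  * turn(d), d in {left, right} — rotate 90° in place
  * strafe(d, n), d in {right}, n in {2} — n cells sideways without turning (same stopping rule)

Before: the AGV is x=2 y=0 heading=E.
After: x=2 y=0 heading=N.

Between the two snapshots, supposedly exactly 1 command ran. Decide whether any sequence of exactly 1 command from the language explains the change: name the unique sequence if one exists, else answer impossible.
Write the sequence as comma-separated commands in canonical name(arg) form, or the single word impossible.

key: (2,0) unchanged — the single command moves nothing
initial: x=2 y=0 heading=E
step 1 (turn(left)): x=2 y=0 heading=N
no other 1-command option fits: unique.

turn(left)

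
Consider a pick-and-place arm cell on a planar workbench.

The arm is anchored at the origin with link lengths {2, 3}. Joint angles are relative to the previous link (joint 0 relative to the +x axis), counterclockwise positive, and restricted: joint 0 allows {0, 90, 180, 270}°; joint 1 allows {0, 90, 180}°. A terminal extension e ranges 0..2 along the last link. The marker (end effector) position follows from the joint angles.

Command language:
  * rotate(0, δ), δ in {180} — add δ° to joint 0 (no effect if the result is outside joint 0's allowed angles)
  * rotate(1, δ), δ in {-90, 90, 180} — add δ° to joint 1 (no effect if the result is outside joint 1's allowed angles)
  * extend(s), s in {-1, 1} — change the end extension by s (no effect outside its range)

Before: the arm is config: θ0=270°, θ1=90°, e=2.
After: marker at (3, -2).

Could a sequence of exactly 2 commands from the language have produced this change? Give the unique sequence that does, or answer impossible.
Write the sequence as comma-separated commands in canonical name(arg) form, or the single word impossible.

extend(-1), extend(-1)

start: config: θ0=270°, θ1=90°, e=2
[1] after extend(-1): config: θ0=270°, θ1=90°, e=1
[2] after extend(-1): config: θ0=270°, θ1=90°, e=0
uniquely the one of 36 2-step routes that fits.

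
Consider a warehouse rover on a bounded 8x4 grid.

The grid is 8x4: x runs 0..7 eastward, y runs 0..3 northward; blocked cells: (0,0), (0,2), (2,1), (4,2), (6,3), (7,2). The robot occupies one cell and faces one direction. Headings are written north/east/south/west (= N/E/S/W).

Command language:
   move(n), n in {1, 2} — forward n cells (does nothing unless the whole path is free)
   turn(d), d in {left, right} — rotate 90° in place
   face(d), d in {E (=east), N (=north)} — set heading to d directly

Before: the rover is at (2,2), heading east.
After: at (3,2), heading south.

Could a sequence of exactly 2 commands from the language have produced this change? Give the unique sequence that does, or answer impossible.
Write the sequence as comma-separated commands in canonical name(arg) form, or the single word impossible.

key: running turn(right) before move(1) would end elsewhere — order is forced
from: at (2,2), heading east
1. move(1) → at (3,2), heading east
2. turn(right) → at (3,2), heading south
uniquely the one of 36 2-step routes that fits.

move(1), turn(right)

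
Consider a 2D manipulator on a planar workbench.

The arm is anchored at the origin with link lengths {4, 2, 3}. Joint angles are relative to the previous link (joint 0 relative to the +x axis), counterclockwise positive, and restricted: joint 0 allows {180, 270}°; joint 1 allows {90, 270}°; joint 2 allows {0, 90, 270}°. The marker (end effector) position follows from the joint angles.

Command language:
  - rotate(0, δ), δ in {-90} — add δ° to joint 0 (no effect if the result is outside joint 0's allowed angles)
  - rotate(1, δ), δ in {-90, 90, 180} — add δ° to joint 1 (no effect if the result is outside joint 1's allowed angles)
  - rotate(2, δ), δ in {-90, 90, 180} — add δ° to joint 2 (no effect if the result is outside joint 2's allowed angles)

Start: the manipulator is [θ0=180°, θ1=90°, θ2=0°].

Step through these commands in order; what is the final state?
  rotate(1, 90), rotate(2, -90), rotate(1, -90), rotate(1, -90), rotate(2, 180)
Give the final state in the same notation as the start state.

from: [θ0=180°, θ1=90°, θ2=0°]
t=1 rotate(1, 90) ⇒ [θ0=180°, θ1=90°, θ2=0°]
t=2 rotate(2, -90) ⇒ [θ0=180°, θ1=90°, θ2=270°]
t=3 rotate(1, -90) ⇒ [θ0=180°, θ1=90°, θ2=270°]
t=4 rotate(1, -90) ⇒ [θ0=180°, θ1=90°, θ2=270°]
t=5 rotate(2, 180) ⇒ [θ0=180°, θ1=90°, θ2=90°]

[θ0=180°, θ1=90°, θ2=90°]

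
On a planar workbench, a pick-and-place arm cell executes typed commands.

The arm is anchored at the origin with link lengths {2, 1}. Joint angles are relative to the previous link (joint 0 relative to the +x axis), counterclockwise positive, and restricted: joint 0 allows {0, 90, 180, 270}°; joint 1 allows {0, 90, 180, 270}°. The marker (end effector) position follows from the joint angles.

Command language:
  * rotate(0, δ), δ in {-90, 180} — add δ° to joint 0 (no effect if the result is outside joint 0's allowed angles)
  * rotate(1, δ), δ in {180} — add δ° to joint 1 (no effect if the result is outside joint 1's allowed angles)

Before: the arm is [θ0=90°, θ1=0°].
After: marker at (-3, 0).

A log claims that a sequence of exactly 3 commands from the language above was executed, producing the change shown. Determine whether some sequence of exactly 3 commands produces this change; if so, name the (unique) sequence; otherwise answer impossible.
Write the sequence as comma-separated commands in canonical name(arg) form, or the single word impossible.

rotate(0, -90), rotate(0, -90), rotate(0, -90)

t0: [θ0=90°, θ1=0°]
t=1 rotate(0, -90) ⇒ [θ0=0°, θ1=0°]
t=2 rotate(0, -90) ⇒ [θ0=270°, θ1=0°]
t=3 rotate(0, -90) ⇒ [θ0=180°, θ1=0°]
no rival 3-sequence matches.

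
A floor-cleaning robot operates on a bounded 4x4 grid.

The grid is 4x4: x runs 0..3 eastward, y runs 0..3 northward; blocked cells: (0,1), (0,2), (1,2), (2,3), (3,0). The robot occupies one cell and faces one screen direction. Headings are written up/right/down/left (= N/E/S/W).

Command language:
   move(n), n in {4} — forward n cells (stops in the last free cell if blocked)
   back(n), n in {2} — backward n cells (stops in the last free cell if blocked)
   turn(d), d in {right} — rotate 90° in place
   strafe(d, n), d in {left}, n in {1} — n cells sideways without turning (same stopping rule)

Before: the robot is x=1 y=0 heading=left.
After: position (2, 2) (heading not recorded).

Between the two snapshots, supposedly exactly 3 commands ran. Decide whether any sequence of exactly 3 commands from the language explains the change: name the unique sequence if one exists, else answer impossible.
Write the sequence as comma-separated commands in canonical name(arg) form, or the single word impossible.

back(2), turn(right), move(4)

key: back(2) is stopped early by the blocked cell at (3,0)
initial: x=1 y=0 heading=left
1. back(2) → x=2 y=0 heading=left
2. turn(right) → x=2 y=0 heading=up
3. move(4) → x=2 y=2 heading=up
no rival 3-sequence matches.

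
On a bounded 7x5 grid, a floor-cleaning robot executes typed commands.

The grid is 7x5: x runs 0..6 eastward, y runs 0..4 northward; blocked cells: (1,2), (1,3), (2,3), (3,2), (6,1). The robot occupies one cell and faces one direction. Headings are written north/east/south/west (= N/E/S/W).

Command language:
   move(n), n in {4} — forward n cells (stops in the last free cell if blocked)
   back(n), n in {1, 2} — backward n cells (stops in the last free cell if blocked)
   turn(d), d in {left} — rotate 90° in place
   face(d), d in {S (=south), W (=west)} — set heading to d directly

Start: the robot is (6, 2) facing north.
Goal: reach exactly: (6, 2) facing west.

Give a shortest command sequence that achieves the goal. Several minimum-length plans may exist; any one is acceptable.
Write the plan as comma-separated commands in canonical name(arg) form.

turn(left)

begin: (6, 2) facing north
1. turn(left) → (6, 2) facing west
nothing shorter than 1 reaches the goal.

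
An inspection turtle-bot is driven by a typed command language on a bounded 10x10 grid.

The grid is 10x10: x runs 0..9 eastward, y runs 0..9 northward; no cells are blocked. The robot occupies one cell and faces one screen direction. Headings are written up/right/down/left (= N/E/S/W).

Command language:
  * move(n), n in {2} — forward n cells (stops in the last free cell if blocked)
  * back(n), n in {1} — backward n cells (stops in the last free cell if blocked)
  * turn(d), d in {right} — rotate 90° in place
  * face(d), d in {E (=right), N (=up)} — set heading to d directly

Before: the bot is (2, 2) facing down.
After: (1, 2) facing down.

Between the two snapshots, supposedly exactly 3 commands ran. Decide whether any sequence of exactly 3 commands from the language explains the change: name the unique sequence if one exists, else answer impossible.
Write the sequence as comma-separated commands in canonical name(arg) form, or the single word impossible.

face(E), back(1), turn(right)

key: heading stays S — rotations cancel among the 3 commands
begin: (2, 2) facing down
t=1 face(E) ⇒ (2, 2) facing right
t=2 back(1) ⇒ (1, 2) facing right
t=3 turn(right) ⇒ (1, 2) facing down
no rival 3-sequence matches.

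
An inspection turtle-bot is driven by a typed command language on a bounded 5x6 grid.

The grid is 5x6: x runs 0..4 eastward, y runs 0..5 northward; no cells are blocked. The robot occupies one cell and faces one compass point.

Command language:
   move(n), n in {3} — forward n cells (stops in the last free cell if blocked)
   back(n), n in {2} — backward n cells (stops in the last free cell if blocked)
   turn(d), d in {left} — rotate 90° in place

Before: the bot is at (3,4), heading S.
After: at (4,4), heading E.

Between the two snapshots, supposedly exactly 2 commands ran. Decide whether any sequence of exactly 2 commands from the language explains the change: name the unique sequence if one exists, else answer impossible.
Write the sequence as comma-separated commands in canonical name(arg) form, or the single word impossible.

turn(left), move(3)

key: running move(3) before turn(left) would end elsewhere — order is forced
initial: at (3,4), heading S
1. turn(left) → at (3,4), heading E
2. move(3) → at (4,4), heading E
no rival 2-sequence matches.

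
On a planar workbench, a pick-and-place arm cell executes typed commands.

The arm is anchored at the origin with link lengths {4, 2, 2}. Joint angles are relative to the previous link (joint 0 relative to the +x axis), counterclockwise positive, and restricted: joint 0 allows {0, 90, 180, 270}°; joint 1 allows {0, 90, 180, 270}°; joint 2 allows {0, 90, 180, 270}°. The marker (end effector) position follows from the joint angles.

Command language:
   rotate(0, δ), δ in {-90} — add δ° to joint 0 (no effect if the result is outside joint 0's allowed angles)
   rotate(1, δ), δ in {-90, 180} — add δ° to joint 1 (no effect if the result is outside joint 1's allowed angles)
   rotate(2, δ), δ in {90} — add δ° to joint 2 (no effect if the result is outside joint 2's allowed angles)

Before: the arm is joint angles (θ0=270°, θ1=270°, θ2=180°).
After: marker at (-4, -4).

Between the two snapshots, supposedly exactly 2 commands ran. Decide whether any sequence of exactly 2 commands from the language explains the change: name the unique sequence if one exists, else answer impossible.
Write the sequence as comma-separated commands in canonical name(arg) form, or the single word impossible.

rotate(2, 90), rotate(2, 90)

t0: joint angles (θ0=270°, θ1=270°, θ2=180°)
step 1 (rotate(2, 90)): joint angles (θ0=270°, θ1=270°, θ2=270°)
step 2 (rotate(2, 90)): joint angles (θ0=270°, θ1=270°, θ2=0°)
uniquely the one of 16 2-step routes that fits.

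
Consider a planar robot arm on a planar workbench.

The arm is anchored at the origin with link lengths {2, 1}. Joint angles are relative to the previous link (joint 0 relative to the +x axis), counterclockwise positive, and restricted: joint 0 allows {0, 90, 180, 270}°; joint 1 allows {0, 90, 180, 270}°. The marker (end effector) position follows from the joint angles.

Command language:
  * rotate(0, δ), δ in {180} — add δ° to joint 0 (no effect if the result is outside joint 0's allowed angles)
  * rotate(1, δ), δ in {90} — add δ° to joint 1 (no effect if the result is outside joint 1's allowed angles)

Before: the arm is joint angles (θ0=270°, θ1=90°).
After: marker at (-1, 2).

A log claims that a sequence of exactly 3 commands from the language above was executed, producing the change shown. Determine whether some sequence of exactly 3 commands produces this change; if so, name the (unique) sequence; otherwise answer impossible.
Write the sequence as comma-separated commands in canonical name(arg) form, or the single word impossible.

rotate(0, 180), rotate(0, 180), rotate(0, 180)

t0: joint angles (θ0=270°, θ1=90°)
[1] after rotate(0, 180): joint angles (θ0=90°, θ1=90°)
[2] after rotate(0, 180): joint angles (θ0=270°, θ1=90°)
[3] after rotate(0, 180): joint angles (θ0=90°, θ1=90°)
uniquely the one of 8 3-step routes that fits.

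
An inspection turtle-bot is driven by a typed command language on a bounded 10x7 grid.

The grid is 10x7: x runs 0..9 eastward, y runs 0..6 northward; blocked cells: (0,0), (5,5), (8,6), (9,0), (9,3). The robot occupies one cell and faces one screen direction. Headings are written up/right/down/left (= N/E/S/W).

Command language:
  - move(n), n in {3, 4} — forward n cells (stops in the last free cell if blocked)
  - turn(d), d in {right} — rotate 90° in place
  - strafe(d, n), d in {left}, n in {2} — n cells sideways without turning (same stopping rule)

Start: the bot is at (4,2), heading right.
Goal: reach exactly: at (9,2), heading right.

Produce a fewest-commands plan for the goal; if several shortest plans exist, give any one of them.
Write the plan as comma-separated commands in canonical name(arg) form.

move(3), move(3)

t0: at (4,2), heading right
step 1 (move(3)): at (7,2), heading right
step 2 (move(3)): at (9,2), heading right
minimal: 2 command(s), checked below 2.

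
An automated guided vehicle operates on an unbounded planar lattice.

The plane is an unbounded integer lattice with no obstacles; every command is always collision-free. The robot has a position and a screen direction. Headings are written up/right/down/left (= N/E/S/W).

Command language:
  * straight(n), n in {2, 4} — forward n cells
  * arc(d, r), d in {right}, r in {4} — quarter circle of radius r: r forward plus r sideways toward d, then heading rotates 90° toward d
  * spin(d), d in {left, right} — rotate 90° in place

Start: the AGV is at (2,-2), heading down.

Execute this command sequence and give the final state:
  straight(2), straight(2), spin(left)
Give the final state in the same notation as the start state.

at (2,-6), heading right

start: at (2,-2), heading down
t=1 straight(2) ⇒ at (2,-4), heading down
t=2 straight(2) ⇒ at (2,-6), heading down
t=3 spin(left) ⇒ at (2,-6), heading right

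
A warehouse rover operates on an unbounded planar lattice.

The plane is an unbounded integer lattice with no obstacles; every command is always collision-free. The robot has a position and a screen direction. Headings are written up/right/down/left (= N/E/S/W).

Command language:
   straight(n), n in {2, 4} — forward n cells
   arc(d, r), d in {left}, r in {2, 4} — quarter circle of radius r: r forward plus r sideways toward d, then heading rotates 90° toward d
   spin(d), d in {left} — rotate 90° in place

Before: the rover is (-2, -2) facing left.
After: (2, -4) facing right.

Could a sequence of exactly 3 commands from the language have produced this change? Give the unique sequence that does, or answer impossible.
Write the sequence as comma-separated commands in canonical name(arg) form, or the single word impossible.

key: position moved to (2,-4) AND the heading swung to E — translation plus rotation needed
from: (-2, -2) facing left
[1] after spin(left): (-2, -2) facing down
[2] after arc(left, 2): (0, -4) facing right
[3] after straight(2): (2, -4) facing right
no other 3-command option fits: unique.

spin(left), arc(left, 2), straight(2)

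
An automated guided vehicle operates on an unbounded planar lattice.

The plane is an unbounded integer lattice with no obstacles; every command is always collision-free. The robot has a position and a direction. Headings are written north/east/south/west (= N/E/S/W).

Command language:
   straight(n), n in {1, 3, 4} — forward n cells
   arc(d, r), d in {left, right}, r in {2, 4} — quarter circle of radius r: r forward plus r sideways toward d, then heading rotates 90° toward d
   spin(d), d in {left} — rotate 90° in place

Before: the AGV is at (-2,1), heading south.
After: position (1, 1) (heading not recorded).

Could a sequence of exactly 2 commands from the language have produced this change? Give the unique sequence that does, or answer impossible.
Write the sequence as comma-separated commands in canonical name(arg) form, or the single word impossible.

key: running straight(3) before spin(left) would end elsewhere — order is forced
initial: at (-2,1), heading south
[1] after spin(left): at (-2,1), heading east
[2] after straight(3): at (1,1), heading east
no other 2-command option fits: unique.

spin(left), straight(3)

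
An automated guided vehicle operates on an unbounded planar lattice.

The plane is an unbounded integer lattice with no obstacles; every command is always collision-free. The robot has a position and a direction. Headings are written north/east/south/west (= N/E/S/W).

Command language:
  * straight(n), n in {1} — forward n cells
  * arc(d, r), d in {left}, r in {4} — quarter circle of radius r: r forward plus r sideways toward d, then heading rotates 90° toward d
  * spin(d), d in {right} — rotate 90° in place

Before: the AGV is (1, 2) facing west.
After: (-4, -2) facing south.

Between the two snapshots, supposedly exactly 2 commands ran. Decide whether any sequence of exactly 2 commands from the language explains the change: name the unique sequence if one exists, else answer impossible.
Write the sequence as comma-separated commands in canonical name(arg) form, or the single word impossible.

key: order matters: swapping straight(1) and arc(left, 4) lands elsewhere
from: (1, 2) facing west
[1] after straight(1): (0, 2) facing west
[2] after arc(left, 4): (-4, -2) facing south
uniquely the one of 9 2-step routes that fits.

straight(1), arc(left, 4)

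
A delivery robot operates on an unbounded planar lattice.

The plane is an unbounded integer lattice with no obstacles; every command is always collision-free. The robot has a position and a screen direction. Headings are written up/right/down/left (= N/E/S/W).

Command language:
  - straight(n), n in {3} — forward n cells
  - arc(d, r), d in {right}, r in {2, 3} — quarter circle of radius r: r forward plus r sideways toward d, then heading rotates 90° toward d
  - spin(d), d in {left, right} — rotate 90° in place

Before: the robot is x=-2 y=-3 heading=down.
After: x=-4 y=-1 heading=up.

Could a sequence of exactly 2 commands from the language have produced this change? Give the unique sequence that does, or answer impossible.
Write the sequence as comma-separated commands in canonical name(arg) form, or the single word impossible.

key: position moved to (-4,-1) AND the heading swung to N — translation plus rotation needed
begin: x=-2 y=-3 heading=down
1. spin(right) → x=-2 y=-3 heading=left
2. arc(right, 2) → x=-4 y=-1 heading=up
all 25 alternatives checked — unique.

spin(right), arc(right, 2)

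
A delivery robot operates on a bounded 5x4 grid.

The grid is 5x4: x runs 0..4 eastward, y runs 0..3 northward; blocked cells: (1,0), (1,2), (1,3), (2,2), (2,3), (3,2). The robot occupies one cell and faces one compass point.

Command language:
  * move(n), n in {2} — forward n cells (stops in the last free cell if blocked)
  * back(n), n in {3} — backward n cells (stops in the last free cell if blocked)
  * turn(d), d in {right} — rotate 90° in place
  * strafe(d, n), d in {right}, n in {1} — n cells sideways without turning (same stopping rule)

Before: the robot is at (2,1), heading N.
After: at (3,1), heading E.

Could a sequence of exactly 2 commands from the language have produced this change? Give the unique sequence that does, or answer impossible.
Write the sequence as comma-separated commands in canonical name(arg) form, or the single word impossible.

strafe(right, 1), turn(right)

key: order matters: swapping strafe(right, 1) and turn(right) lands elsewhere
from: at (2,1), heading N
1. strafe(right, 1) → at (3,1), heading N
2. turn(right) → at (3,1), heading E
no other 2-command option fits: unique.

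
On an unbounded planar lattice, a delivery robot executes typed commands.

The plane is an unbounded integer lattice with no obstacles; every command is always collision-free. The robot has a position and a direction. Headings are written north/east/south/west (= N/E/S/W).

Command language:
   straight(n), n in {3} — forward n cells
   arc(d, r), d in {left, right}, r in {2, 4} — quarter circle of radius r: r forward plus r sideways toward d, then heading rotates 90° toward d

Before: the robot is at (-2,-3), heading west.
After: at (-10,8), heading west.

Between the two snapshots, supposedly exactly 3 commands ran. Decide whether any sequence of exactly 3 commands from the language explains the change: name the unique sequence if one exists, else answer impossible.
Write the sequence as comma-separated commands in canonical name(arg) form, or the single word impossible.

key: order matters: swapping arc(right, 4) and arc(left, 4) lands elsewhere
t0: at (-2,-3), heading west
step 1 (arc(right, 4)): at (-6,1), heading north
step 2 (straight(3)): at (-6,4), heading north
step 3 (arc(left, 4)): at (-10,8), heading west
no other 3-command option fits: unique.

arc(right, 4), straight(3), arc(left, 4)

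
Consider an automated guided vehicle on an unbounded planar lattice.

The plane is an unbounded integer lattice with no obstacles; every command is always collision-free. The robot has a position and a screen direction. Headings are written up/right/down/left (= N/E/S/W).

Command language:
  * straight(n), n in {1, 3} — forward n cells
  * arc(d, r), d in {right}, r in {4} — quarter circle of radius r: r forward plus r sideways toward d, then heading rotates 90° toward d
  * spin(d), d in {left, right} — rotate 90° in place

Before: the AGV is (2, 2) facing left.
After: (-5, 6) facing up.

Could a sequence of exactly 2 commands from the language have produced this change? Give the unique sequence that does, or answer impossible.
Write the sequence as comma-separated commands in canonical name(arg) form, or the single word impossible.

straight(3), arc(right, 4)

key: cell and facing (now N) both changed — the 2 commands mix motion and turning
from: (2, 2) facing left
[1] after straight(3): (-1, 2) facing left
[2] after arc(right, 4): (-5, 6) facing up
no rival 2-sequence matches.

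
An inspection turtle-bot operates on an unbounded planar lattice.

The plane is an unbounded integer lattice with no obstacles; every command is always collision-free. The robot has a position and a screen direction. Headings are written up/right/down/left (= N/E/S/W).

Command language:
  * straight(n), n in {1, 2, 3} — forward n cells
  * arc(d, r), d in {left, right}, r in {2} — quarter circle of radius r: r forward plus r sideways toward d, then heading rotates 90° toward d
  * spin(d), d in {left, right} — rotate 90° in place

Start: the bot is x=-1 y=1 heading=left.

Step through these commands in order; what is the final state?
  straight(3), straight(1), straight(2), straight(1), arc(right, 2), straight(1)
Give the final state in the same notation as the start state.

start: x=-1 y=1 heading=left
step 1 (straight(3)): x=-4 y=1 heading=left
step 2 (straight(1)): x=-5 y=1 heading=left
step 3 (straight(2)): x=-7 y=1 heading=left
step 4 (straight(1)): x=-8 y=1 heading=left
step 5 (arc(right, 2)): x=-10 y=3 heading=up
step 6 (straight(1)): x=-10 y=4 heading=up

x=-10 y=4 heading=up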